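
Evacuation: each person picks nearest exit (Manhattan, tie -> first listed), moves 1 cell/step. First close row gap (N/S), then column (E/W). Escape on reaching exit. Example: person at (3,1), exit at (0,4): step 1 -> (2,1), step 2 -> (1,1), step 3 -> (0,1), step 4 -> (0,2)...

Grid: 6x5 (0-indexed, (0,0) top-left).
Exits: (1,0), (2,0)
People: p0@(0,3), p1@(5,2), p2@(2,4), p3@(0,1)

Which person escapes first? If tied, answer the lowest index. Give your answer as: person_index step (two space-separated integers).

Step 1: p0:(0,3)->(1,3) | p1:(5,2)->(4,2) | p2:(2,4)->(2,3) | p3:(0,1)->(1,1)
Step 2: p0:(1,3)->(1,2) | p1:(4,2)->(3,2) | p2:(2,3)->(2,2) | p3:(1,1)->(1,0)->EXIT
Step 3: p0:(1,2)->(1,1) | p1:(3,2)->(2,2) | p2:(2,2)->(2,1) | p3:escaped
Step 4: p0:(1,1)->(1,0)->EXIT | p1:(2,2)->(2,1) | p2:(2,1)->(2,0)->EXIT | p3:escaped
Step 5: p0:escaped | p1:(2,1)->(2,0)->EXIT | p2:escaped | p3:escaped
Exit steps: [4, 5, 4, 2]
First to escape: p3 at step 2

Answer: 3 2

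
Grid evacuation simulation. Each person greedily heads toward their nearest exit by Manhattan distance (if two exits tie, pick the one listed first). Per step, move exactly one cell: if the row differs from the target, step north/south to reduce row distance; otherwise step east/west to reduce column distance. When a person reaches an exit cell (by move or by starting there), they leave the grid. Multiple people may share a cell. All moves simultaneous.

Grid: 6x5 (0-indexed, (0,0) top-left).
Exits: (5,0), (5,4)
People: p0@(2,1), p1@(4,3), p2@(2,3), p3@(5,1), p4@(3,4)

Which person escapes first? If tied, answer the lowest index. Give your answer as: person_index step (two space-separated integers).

Step 1: p0:(2,1)->(3,1) | p1:(4,3)->(5,3) | p2:(2,3)->(3,3) | p3:(5,1)->(5,0)->EXIT | p4:(3,4)->(4,4)
Step 2: p0:(3,1)->(4,1) | p1:(5,3)->(5,4)->EXIT | p2:(3,3)->(4,3) | p3:escaped | p4:(4,4)->(5,4)->EXIT
Step 3: p0:(4,1)->(5,1) | p1:escaped | p2:(4,3)->(5,3) | p3:escaped | p4:escaped
Step 4: p0:(5,1)->(5,0)->EXIT | p1:escaped | p2:(5,3)->(5,4)->EXIT | p3:escaped | p4:escaped
Exit steps: [4, 2, 4, 1, 2]
First to escape: p3 at step 1

Answer: 3 1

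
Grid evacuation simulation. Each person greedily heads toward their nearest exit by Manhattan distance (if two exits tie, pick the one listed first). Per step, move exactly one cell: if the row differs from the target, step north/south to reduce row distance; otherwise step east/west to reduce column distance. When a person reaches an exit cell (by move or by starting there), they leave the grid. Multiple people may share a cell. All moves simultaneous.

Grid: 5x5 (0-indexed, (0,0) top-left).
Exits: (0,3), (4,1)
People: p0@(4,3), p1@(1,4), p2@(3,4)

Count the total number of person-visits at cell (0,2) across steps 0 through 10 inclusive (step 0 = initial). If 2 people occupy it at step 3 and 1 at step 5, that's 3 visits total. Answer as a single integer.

Answer: 0

Derivation:
Step 0: p0@(4,3) p1@(1,4) p2@(3,4) -> at (0,2): 0 [-], cum=0
Step 1: p0@(4,2) p1@(0,4) p2@(2,4) -> at (0,2): 0 [-], cum=0
Step 2: p0@ESC p1@ESC p2@(1,4) -> at (0,2): 0 [-], cum=0
Step 3: p0@ESC p1@ESC p2@(0,4) -> at (0,2): 0 [-], cum=0
Step 4: p0@ESC p1@ESC p2@ESC -> at (0,2): 0 [-], cum=0
Total visits = 0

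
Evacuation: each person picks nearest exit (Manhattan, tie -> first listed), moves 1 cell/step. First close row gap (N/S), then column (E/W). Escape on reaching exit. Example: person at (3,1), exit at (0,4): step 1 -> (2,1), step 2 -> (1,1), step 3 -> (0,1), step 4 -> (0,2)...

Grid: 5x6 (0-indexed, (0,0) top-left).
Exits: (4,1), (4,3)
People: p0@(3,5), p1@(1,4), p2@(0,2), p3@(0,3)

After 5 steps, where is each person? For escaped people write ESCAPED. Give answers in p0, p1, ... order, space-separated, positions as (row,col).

Step 1: p0:(3,5)->(4,5) | p1:(1,4)->(2,4) | p2:(0,2)->(1,2) | p3:(0,3)->(1,3)
Step 2: p0:(4,5)->(4,4) | p1:(2,4)->(3,4) | p2:(1,2)->(2,2) | p3:(1,3)->(2,3)
Step 3: p0:(4,4)->(4,3)->EXIT | p1:(3,4)->(4,4) | p2:(2,2)->(3,2) | p3:(2,3)->(3,3)
Step 4: p0:escaped | p1:(4,4)->(4,3)->EXIT | p2:(3,2)->(4,2) | p3:(3,3)->(4,3)->EXIT
Step 5: p0:escaped | p1:escaped | p2:(4,2)->(4,1)->EXIT | p3:escaped

ESCAPED ESCAPED ESCAPED ESCAPED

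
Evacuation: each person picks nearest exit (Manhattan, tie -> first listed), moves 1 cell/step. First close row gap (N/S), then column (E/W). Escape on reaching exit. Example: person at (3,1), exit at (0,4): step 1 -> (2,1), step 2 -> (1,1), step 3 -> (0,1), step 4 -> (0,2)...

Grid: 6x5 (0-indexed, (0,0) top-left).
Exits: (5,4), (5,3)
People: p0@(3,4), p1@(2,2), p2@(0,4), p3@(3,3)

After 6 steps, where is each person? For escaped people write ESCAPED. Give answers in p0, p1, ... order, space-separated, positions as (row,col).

Step 1: p0:(3,4)->(4,4) | p1:(2,2)->(3,2) | p2:(0,4)->(1,4) | p3:(3,3)->(4,3)
Step 2: p0:(4,4)->(5,4)->EXIT | p1:(3,2)->(4,2) | p2:(1,4)->(2,4) | p3:(4,3)->(5,3)->EXIT
Step 3: p0:escaped | p1:(4,2)->(5,2) | p2:(2,4)->(3,4) | p3:escaped
Step 4: p0:escaped | p1:(5,2)->(5,3)->EXIT | p2:(3,4)->(4,4) | p3:escaped
Step 5: p0:escaped | p1:escaped | p2:(4,4)->(5,4)->EXIT | p3:escaped

ESCAPED ESCAPED ESCAPED ESCAPED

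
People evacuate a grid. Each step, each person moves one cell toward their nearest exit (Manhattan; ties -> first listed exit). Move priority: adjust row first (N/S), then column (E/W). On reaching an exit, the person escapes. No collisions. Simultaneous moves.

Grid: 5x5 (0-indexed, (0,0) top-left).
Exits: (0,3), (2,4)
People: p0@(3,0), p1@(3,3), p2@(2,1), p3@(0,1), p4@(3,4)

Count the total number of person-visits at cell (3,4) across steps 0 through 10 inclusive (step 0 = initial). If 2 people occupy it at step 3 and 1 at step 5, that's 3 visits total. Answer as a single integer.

Step 0: p0@(3,0) p1@(3,3) p2@(2,1) p3@(0,1) p4@(3,4) -> at (3,4): 1 [p4], cum=1
Step 1: p0@(2,0) p1@(2,3) p2@(2,2) p3@(0,2) p4@ESC -> at (3,4): 0 [-], cum=1
Step 2: p0@(2,1) p1@ESC p2@(2,3) p3@ESC p4@ESC -> at (3,4): 0 [-], cum=1
Step 3: p0@(2,2) p1@ESC p2@ESC p3@ESC p4@ESC -> at (3,4): 0 [-], cum=1
Step 4: p0@(2,3) p1@ESC p2@ESC p3@ESC p4@ESC -> at (3,4): 0 [-], cum=1
Step 5: p0@ESC p1@ESC p2@ESC p3@ESC p4@ESC -> at (3,4): 0 [-], cum=1
Total visits = 1

Answer: 1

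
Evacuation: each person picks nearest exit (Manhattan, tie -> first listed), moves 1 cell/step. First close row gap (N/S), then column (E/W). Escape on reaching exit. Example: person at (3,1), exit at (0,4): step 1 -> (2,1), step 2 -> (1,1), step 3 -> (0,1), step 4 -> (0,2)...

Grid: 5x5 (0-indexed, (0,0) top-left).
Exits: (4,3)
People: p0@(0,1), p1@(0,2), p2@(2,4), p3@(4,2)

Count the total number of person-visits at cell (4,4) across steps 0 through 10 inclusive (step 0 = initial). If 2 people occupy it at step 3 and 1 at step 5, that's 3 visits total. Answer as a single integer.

Step 0: p0@(0,1) p1@(0,2) p2@(2,4) p3@(4,2) -> at (4,4): 0 [-], cum=0
Step 1: p0@(1,1) p1@(1,2) p2@(3,4) p3@ESC -> at (4,4): 0 [-], cum=0
Step 2: p0@(2,1) p1@(2,2) p2@(4,4) p3@ESC -> at (4,4): 1 [p2], cum=1
Step 3: p0@(3,1) p1@(3,2) p2@ESC p3@ESC -> at (4,4): 0 [-], cum=1
Step 4: p0@(4,1) p1@(4,2) p2@ESC p3@ESC -> at (4,4): 0 [-], cum=1
Step 5: p0@(4,2) p1@ESC p2@ESC p3@ESC -> at (4,4): 0 [-], cum=1
Step 6: p0@ESC p1@ESC p2@ESC p3@ESC -> at (4,4): 0 [-], cum=1
Total visits = 1

Answer: 1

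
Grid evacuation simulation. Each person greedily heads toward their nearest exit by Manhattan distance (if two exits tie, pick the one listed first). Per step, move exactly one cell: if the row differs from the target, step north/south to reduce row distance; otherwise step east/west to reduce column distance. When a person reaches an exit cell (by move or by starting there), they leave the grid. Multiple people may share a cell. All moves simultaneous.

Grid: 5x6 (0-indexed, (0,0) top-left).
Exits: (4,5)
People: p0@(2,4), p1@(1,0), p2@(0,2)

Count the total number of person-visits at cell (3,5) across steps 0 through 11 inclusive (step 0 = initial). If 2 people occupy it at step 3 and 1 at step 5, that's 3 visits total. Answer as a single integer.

Step 0: p0@(2,4) p1@(1,0) p2@(0,2) -> at (3,5): 0 [-], cum=0
Step 1: p0@(3,4) p1@(2,0) p2@(1,2) -> at (3,5): 0 [-], cum=0
Step 2: p0@(4,4) p1@(3,0) p2@(2,2) -> at (3,5): 0 [-], cum=0
Step 3: p0@ESC p1@(4,0) p2@(3,2) -> at (3,5): 0 [-], cum=0
Step 4: p0@ESC p1@(4,1) p2@(4,2) -> at (3,5): 0 [-], cum=0
Step 5: p0@ESC p1@(4,2) p2@(4,3) -> at (3,5): 0 [-], cum=0
Step 6: p0@ESC p1@(4,3) p2@(4,4) -> at (3,5): 0 [-], cum=0
Step 7: p0@ESC p1@(4,4) p2@ESC -> at (3,5): 0 [-], cum=0
Step 8: p0@ESC p1@ESC p2@ESC -> at (3,5): 0 [-], cum=0
Total visits = 0

Answer: 0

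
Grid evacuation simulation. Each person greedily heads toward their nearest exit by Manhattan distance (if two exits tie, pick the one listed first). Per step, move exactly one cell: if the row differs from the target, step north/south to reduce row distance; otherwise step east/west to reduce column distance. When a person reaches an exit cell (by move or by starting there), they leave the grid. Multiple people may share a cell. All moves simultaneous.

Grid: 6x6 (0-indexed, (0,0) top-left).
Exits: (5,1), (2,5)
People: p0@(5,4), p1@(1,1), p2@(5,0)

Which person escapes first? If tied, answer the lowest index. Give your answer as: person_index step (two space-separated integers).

Step 1: p0:(5,4)->(5,3) | p1:(1,1)->(2,1) | p2:(5,0)->(5,1)->EXIT
Step 2: p0:(5,3)->(5,2) | p1:(2,1)->(3,1) | p2:escaped
Step 3: p0:(5,2)->(5,1)->EXIT | p1:(3,1)->(4,1) | p2:escaped
Step 4: p0:escaped | p1:(4,1)->(5,1)->EXIT | p2:escaped
Exit steps: [3, 4, 1]
First to escape: p2 at step 1

Answer: 2 1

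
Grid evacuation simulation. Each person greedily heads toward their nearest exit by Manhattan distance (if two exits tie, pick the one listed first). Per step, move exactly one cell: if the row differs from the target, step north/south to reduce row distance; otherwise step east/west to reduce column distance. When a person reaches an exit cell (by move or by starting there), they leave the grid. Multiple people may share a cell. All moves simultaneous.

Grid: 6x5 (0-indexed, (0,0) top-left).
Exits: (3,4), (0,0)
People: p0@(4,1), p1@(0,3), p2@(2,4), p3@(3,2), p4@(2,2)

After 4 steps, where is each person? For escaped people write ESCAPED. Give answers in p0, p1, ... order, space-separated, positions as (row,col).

Step 1: p0:(4,1)->(3,1) | p1:(0,3)->(0,2) | p2:(2,4)->(3,4)->EXIT | p3:(3,2)->(3,3) | p4:(2,2)->(3,2)
Step 2: p0:(3,1)->(3,2) | p1:(0,2)->(0,1) | p2:escaped | p3:(3,3)->(3,4)->EXIT | p4:(3,2)->(3,3)
Step 3: p0:(3,2)->(3,3) | p1:(0,1)->(0,0)->EXIT | p2:escaped | p3:escaped | p4:(3,3)->(3,4)->EXIT
Step 4: p0:(3,3)->(3,4)->EXIT | p1:escaped | p2:escaped | p3:escaped | p4:escaped

ESCAPED ESCAPED ESCAPED ESCAPED ESCAPED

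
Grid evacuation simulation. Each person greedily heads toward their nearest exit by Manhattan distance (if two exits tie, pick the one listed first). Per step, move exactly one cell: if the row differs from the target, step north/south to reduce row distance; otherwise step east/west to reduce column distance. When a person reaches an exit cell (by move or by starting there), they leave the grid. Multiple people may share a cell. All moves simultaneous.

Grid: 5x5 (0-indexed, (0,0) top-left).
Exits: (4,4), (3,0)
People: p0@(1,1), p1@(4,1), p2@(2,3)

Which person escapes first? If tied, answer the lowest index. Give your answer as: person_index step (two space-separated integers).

Step 1: p0:(1,1)->(2,1) | p1:(4,1)->(3,1) | p2:(2,3)->(3,3)
Step 2: p0:(2,1)->(3,1) | p1:(3,1)->(3,0)->EXIT | p2:(3,3)->(4,3)
Step 3: p0:(3,1)->(3,0)->EXIT | p1:escaped | p2:(4,3)->(4,4)->EXIT
Exit steps: [3, 2, 3]
First to escape: p1 at step 2

Answer: 1 2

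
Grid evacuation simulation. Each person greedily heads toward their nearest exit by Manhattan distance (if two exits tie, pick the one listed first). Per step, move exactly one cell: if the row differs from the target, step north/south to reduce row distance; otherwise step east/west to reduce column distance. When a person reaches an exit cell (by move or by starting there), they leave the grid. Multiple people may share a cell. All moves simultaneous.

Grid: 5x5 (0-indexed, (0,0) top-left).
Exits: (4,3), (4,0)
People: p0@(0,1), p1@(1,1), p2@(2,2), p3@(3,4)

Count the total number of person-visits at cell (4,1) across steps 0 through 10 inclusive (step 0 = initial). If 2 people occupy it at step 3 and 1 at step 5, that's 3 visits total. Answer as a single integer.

Answer: 2

Derivation:
Step 0: p0@(0,1) p1@(1,1) p2@(2,2) p3@(3,4) -> at (4,1): 0 [-], cum=0
Step 1: p0@(1,1) p1@(2,1) p2@(3,2) p3@(4,4) -> at (4,1): 0 [-], cum=0
Step 2: p0@(2,1) p1@(3,1) p2@(4,2) p3@ESC -> at (4,1): 0 [-], cum=0
Step 3: p0@(3,1) p1@(4,1) p2@ESC p3@ESC -> at (4,1): 1 [p1], cum=1
Step 4: p0@(4,1) p1@ESC p2@ESC p3@ESC -> at (4,1): 1 [p0], cum=2
Step 5: p0@ESC p1@ESC p2@ESC p3@ESC -> at (4,1): 0 [-], cum=2
Total visits = 2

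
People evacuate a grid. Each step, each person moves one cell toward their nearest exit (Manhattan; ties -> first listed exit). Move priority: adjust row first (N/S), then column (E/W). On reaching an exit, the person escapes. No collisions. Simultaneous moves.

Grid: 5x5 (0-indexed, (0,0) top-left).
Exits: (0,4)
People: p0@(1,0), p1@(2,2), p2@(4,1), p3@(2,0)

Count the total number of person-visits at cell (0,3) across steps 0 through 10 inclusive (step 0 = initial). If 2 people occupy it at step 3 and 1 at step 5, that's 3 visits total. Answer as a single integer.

Step 0: p0@(1,0) p1@(2,2) p2@(4,1) p3@(2,0) -> at (0,3): 0 [-], cum=0
Step 1: p0@(0,0) p1@(1,2) p2@(3,1) p3@(1,0) -> at (0,3): 0 [-], cum=0
Step 2: p0@(0,1) p1@(0,2) p2@(2,1) p3@(0,0) -> at (0,3): 0 [-], cum=0
Step 3: p0@(0,2) p1@(0,3) p2@(1,1) p3@(0,1) -> at (0,3): 1 [p1], cum=1
Step 4: p0@(0,3) p1@ESC p2@(0,1) p3@(0,2) -> at (0,3): 1 [p0], cum=2
Step 5: p0@ESC p1@ESC p2@(0,2) p3@(0,3) -> at (0,3): 1 [p3], cum=3
Step 6: p0@ESC p1@ESC p2@(0,3) p3@ESC -> at (0,3): 1 [p2], cum=4
Step 7: p0@ESC p1@ESC p2@ESC p3@ESC -> at (0,3): 0 [-], cum=4
Total visits = 4

Answer: 4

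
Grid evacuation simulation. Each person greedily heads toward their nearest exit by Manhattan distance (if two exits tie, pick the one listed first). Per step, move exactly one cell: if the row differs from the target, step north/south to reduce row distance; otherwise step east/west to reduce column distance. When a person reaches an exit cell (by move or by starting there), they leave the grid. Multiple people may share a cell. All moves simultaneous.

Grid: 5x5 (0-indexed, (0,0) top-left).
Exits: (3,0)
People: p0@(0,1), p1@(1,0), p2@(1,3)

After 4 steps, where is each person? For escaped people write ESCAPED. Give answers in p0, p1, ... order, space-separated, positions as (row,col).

Step 1: p0:(0,1)->(1,1) | p1:(1,0)->(2,0) | p2:(1,3)->(2,3)
Step 2: p0:(1,1)->(2,1) | p1:(2,0)->(3,0)->EXIT | p2:(2,3)->(3,3)
Step 3: p0:(2,1)->(3,1) | p1:escaped | p2:(3,3)->(3,2)
Step 4: p0:(3,1)->(3,0)->EXIT | p1:escaped | p2:(3,2)->(3,1)

ESCAPED ESCAPED (3,1)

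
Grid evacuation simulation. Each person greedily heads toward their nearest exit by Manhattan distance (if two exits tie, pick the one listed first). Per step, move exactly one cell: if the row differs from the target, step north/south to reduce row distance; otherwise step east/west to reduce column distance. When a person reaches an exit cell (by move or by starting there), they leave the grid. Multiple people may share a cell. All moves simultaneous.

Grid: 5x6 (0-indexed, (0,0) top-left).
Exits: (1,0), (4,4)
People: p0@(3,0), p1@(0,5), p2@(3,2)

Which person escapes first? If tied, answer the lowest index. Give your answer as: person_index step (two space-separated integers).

Step 1: p0:(3,0)->(2,0) | p1:(0,5)->(1,5) | p2:(3,2)->(4,2)
Step 2: p0:(2,0)->(1,0)->EXIT | p1:(1,5)->(2,5) | p2:(4,2)->(4,3)
Step 3: p0:escaped | p1:(2,5)->(3,5) | p2:(4,3)->(4,4)->EXIT
Step 4: p0:escaped | p1:(3,5)->(4,5) | p2:escaped
Step 5: p0:escaped | p1:(4,5)->(4,4)->EXIT | p2:escaped
Exit steps: [2, 5, 3]
First to escape: p0 at step 2

Answer: 0 2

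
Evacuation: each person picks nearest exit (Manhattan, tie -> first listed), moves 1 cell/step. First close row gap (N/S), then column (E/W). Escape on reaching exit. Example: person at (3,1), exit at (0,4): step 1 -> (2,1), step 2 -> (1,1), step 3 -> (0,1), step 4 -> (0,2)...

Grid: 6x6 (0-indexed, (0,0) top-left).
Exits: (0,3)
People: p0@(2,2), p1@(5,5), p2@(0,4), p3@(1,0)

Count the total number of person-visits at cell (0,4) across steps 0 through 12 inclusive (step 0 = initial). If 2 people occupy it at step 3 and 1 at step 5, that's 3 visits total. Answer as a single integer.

Step 0: p0@(2,2) p1@(5,5) p2@(0,4) p3@(1,0) -> at (0,4): 1 [p2], cum=1
Step 1: p0@(1,2) p1@(4,5) p2@ESC p3@(0,0) -> at (0,4): 0 [-], cum=1
Step 2: p0@(0,2) p1@(3,5) p2@ESC p3@(0,1) -> at (0,4): 0 [-], cum=1
Step 3: p0@ESC p1@(2,5) p2@ESC p3@(0,2) -> at (0,4): 0 [-], cum=1
Step 4: p0@ESC p1@(1,5) p2@ESC p3@ESC -> at (0,4): 0 [-], cum=1
Step 5: p0@ESC p1@(0,5) p2@ESC p3@ESC -> at (0,4): 0 [-], cum=1
Step 6: p0@ESC p1@(0,4) p2@ESC p3@ESC -> at (0,4): 1 [p1], cum=2
Step 7: p0@ESC p1@ESC p2@ESC p3@ESC -> at (0,4): 0 [-], cum=2
Total visits = 2

Answer: 2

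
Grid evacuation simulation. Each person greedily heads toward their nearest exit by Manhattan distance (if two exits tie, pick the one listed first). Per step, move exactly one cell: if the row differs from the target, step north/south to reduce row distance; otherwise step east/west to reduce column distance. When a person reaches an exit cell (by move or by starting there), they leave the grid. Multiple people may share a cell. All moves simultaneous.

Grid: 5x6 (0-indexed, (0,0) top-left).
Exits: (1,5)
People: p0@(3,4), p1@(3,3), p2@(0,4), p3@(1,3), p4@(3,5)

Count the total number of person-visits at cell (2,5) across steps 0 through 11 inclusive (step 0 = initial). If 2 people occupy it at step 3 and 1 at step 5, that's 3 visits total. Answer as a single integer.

Step 0: p0@(3,4) p1@(3,3) p2@(0,4) p3@(1,3) p4@(3,5) -> at (2,5): 0 [-], cum=0
Step 1: p0@(2,4) p1@(2,3) p2@(1,4) p3@(1,4) p4@(2,5) -> at (2,5): 1 [p4], cum=1
Step 2: p0@(1,4) p1@(1,3) p2@ESC p3@ESC p4@ESC -> at (2,5): 0 [-], cum=1
Step 3: p0@ESC p1@(1,4) p2@ESC p3@ESC p4@ESC -> at (2,5): 0 [-], cum=1
Step 4: p0@ESC p1@ESC p2@ESC p3@ESC p4@ESC -> at (2,5): 0 [-], cum=1
Total visits = 1

Answer: 1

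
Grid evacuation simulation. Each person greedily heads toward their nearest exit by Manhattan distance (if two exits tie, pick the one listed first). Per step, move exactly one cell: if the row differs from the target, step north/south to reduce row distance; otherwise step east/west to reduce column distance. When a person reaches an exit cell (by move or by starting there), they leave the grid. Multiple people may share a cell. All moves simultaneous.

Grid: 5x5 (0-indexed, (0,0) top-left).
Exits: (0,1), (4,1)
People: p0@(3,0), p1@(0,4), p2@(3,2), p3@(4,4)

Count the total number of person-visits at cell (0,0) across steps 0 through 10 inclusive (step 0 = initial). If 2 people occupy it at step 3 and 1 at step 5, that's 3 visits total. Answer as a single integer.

Step 0: p0@(3,0) p1@(0,4) p2@(3,2) p3@(4,4) -> at (0,0): 0 [-], cum=0
Step 1: p0@(4,0) p1@(0,3) p2@(4,2) p3@(4,3) -> at (0,0): 0 [-], cum=0
Step 2: p0@ESC p1@(0,2) p2@ESC p3@(4,2) -> at (0,0): 0 [-], cum=0
Step 3: p0@ESC p1@ESC p2@ESC p3@ESC -> at (0,0): 0 [-], cum=0
Total visits = 0

Answer: 0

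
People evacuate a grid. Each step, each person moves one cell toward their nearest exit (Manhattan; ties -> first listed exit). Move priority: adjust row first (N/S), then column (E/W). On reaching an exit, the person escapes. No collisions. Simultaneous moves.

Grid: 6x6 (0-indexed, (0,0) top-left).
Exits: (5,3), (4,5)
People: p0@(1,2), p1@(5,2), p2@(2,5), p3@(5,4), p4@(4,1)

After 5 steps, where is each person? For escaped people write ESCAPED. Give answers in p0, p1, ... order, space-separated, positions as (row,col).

Step 1: p0:(1,2)->(2,2) | p1:(5,2)->(5,3)->EXIT | p2:(2,5)->(3,5) | p3:(5,4)->(5,3)->EXIT | p4:(4,1)->(5,1)
Step 2: p0:(2,2)->(3,2) | p1:escaped | p2:(3,5)->(4,5)->EXIT | p3:escaped | p4:(5,1)->(5,2)
Step 3: p0:(3,2)->(4,2) | p1:escaped | p2:escaped | p3:escaped | p4:(5,2)->(5,3)->EXIT
Step 4: p0:(4,2)->(5,2) | p1:escaped | p2:escaped | p3:escaped | p4:escaped
Step 5: p0:(5,2)->(5,3)->EXIT | p1:escaped | p2:escaped | p3:escaped | p4:escaped

ESCAPED ESCAPED ESCAPED ESCAPED ESCAPED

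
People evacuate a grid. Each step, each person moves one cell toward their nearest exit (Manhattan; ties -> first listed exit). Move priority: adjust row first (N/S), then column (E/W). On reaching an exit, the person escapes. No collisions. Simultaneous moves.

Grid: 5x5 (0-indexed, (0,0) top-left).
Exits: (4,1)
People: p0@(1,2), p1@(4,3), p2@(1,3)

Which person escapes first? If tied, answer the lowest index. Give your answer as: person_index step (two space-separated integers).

Answer: 1 2

Derivation:
Step 1: p0:(1,2)->(2,2) | p1:(4,3)->(4,2) | p2:(1,3)->(2,3)
Step 2: p0:(2,2)->(3,2) | p1:(4,2)->(4,1)->EXIT | p2:(2,3)->(3,3)
Step 3: p0:(3,2)->(4,2) | p1:escaped | p2:(3,3)->(4,3)
Step 4: p0:(4,2)->(4,1)->EXIT | p1:escaped | p2:(4,3)->(4,2)
Step 5: p0:escaped | p1:escaped | p2:(4,2)->(4,1)->EXIT
Exit steps: [4, 2, 5]
First to escape: p1 at step 2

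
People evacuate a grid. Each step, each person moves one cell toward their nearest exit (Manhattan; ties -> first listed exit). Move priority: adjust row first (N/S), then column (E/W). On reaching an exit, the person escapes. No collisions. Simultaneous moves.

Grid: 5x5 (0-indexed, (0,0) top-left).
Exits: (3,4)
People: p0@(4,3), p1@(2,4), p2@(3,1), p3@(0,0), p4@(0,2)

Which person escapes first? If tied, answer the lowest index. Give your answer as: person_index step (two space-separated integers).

Answer: 1 1

Derivation:
Step 1: p0:(4,3)->(3,3) | p1:(2,4)->(3,4)->EXIT | p2:(3,1)->(3,2) | p3:(0,0)->(1,0) | p4:(0,2)->(1,2)
Step 2: p0:(3,3)->(3,4)->EXIT | p1:escaped | p2:(3,2)->(3,3) | p3:(1,0)->(2,0) | p4:(1,2)->(2,2)
Step 3: p0:escaped | p1:escaped | p2:(3,3)->(3,4)->EXIT | p3:(2,0)->(3,0) | p4:(2,2)->(3,2)
Step 4: p0:escaped | p1:escaped | p2:escaped | p3:(3,0)->(3,1) | p4:(3,2)->(3,3)
Step 5: p0:escaped | p1:escaped | p2:escaped | p3:(3,1)->(3,2) | p4:(3,3)->(3,4)->EXIT
Step 6: p0:escaped | p1:escaped | p2:escaped | p3:(3,2)->(3,3) | p4:escaped
Step 7: p0:escaped | p1:escaped | p2:escaped | p3:(3,3)->(3,4)->EXIT | p4:escaped
Exit steps: [2, 1, 3, 7, 5]
First to escape: p1 at step 1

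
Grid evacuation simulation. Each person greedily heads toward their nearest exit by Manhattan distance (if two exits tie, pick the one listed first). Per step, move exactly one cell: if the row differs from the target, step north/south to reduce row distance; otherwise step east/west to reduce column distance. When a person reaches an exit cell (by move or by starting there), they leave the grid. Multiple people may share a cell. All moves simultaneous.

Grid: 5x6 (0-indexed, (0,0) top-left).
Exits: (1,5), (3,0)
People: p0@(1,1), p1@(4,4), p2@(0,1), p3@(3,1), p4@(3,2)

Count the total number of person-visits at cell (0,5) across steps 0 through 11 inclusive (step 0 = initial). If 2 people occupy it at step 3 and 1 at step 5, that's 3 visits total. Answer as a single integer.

Answer: 0

Derivation:
Step 0: p0@(1,1) p1@(4,4) p2@(0,1) p3@(3,1) p4@(3,2) -> at (0,5): 0 [-], cum=0
Step 1: p0@(2,1) p1@(3,4) p2@(1,1) p3@ESC p4@(3,1) -> at (0,5): 0 [-], cum=0
Step 2: p0@(3,1) p1@(2,4) p2@(2,1) p3@ESC p4@ESC -> at (0,5): 0 [-], cum=0
Step 3: p0@ESC p1@(1,4) p2@(3,1) p3@ESC p4@ESC -> at (0,5): 0 [-], cum=0
Step 4: p0@ESC p1@ESC p2@ESC p3@ESC p4@ESC -> at (0,5): 0 [-], cum=0
Total visits = 0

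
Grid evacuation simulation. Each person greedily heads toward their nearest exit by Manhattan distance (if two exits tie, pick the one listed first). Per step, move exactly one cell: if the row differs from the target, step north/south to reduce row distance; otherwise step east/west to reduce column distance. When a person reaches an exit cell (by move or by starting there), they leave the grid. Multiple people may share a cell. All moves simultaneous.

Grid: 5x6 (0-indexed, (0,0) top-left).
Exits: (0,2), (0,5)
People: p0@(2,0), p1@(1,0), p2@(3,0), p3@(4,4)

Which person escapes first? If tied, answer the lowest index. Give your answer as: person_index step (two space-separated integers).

Answer: 1 3

Derivation:
Step 1: p0:(2,0)->(1,0) | p1:(1,0)->(0,0) | p2:(3,0)->(2,0) | p3:(4,4)->(3,4)
Step 2: p0:(1,0)->(0,0) | p1:(0,0)->(0,1) | p2:(2,0)->(1,0) | p3:(3,4)->(2,4)
Step 3: p0:(0,0)->(0,1) | p1:(0,1)->(0,2)->EXIT | p2:(1,0)->(0,0) | p3:(2,4)->(1,4)
Step 4: p0:(0,1)->(0,2)->EXIT | p1:escaped | p2:(0,0)->(0,1) | p3:(1,4)->(0,4)
Step 5: p0:escaped | p1:escaped | p2:(0,1)->(0,2)->EXIT | p3:(0,4)->(0,5)->EXIT
Exit steps: [4, 3, 5, 5]
First to escape: p1 at step 3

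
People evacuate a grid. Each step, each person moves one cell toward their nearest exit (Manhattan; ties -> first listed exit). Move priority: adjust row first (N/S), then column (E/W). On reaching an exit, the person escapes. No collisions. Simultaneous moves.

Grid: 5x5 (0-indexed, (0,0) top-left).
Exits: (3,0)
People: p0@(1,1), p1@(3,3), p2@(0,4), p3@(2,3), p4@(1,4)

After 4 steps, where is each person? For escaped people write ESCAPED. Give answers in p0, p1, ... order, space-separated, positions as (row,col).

Step 1: p0:(1,1)->(2,1) | p1:(3,3)->(3,2) | p2:(0,4)->(1,4) | p3:(2,3)->(3,3) | p4:(1,4)->(2,4)
Step 2: p0:(2,1)->(3,1) | p1:(3,2)->(3,1) | p2:(1,4)->(2,4) | p3:(3,3)->(3,2) | p4:(2,4)->(3,4)
Step 3: p0:(3,1)->(3,0)->EXIT | p1:(3,1)->(3,0)->EXIT | p2:(2,4)->(3,4) | p3:(3,2)->(3,1) | p4:(3,4)->(3,3)
Step 4: p0:escaped | p1:escaped | p2:(3,4)->(3,3) | p3:(3,1)->(3,0)->EXIT | p4:(3,3)->(3,2)

ESCAPED ESCAPED (3,3) ESCAPED (3,2)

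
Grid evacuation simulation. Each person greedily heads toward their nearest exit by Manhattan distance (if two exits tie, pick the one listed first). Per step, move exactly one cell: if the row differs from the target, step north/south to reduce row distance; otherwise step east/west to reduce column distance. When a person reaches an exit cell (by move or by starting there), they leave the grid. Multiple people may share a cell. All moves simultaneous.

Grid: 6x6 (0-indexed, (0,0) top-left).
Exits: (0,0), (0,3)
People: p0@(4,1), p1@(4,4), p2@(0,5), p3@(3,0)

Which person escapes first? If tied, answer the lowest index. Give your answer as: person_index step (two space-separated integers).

Answer: 2 2

Derivation:
Step 1: p0:(4,1)->(3,1) | p1:(4,4)->(3,4) | p2:(0,5)->(0,4) | p3:(3,0)->(2,0)
Step 2: p0:(3,1)->(2,1) | p1:(3,4)->(2,4) | p2:(0,4)->(0,3)->EXIT | p3:(2,0)->(1,0)
Step 3: p0:(2,1)->(1,1) | p1:(2,4)->(1,4) | p2:escaped | p3:(1,0)->(0,0)->EXIT
Step 4: p0:(1,1)->(0,1) | p1:(1,4)->(0,4) | p2:escaped | p3:escaped
Step 5: p0:(0,1)->(0,0)->EXIT | p1:(0,4)->(0,3)->EXIT | p2:escaped | p3:escaped
Exit steps: [5, 5, 2, 3]
First to escape: p2 at step 2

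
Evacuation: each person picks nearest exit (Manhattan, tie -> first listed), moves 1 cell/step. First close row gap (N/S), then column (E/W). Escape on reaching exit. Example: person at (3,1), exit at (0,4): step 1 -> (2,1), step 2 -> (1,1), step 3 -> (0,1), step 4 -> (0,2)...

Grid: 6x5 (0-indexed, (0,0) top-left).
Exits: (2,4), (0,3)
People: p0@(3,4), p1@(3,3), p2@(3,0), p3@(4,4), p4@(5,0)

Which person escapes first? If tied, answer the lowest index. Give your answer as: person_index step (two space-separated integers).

Answer: 0 1

Derivation:
Step 1: p0:(3,4)->(2,4)->EXIT | p1:(3,3)->(2,3) | p2:(3,0)->(2,0) | p3:(4,4)->(3,4) | p4:(5,0)->(4,0)
Step 2: p0:escaped | p1:(2,3)->(2,4)->EXIT | p2:(2,0)->(2,1) | p3:(3,4)->(2,4)->EXIT | p4:(4,0)->(3,0)
Step 3: p0:escaped | p1:escaped | p2:(2,1)->(2,2) | p3:escaped | p4:(3,0)->(2,0)
Step 4: p0:escaped | p1:escaped | p2:(2,2)->(2,3) | p3:escaped | p4:(2,0)->(2,1)
Step 5: p0:escaped | p1:escaped | p2:(2,3)->(2,4)->EXIT | p3:escaped | p4:(2,1)->(2,2)
Step 6: p0:escaped | p1:escaped | p2:escaped | p3:escaped | p4:(2,2)->(2,3)
Step 7: p0:escaped | p1:escaped | p2:escaped | p3:escaped | p4:(2,3)->(2,4)->EXIT
Exit steps: [1, 2, 5, 2, 7]
First to escape: p0 at step 1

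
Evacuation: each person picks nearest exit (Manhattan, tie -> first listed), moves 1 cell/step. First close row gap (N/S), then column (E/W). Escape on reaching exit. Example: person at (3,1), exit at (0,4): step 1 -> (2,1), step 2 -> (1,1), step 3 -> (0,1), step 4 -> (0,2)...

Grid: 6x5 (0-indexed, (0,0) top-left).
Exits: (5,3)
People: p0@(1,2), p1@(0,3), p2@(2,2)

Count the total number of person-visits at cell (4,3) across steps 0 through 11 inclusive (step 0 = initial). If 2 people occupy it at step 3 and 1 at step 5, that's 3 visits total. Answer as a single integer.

Answer: 1

Derivation:
Step 0: p0@(1,2) p1@(0,3) p2@(2,2) -> at (4,3): 0 [-], cum=0
Step 1: p0@(2,2) p1@(1,3) p2@(3,2) -> at (4,3): 0 [-], cum=0
Step 2: p0@(3,2) p1@(2,3) p2@(4,2) -> at (4,3): 0 [-], cum=0
Step 3: p0@(4,2) p1@(3,3) p2@(5,2) -> at (4,3): 0 [-], cum=0
Step 4: p0@(5,2) p1@(4,3) p2@ESC -> at (4,3): 1 [p1], cum=1
Step 5: p0@ESC p1@ESC p2@ESC -> at (4,3): 0 [-], cum=1
Total visits = 1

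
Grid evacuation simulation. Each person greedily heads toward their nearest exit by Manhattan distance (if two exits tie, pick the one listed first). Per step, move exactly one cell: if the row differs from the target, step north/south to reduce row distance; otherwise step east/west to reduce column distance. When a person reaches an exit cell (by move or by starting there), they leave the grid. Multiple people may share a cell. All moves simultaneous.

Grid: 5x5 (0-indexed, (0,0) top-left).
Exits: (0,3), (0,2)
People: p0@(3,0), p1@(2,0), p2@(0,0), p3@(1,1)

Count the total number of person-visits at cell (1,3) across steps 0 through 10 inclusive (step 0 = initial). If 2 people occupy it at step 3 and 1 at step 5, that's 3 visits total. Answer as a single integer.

Step 0: p0@(3,0) p1@(2,0) p2@(0,0) p3@(1,1) -> at (1,3): 0 [-], cum=0
Step 1: p0@(2,0) p1@(1,0) p2@(0,1) p3@(0,1) -> at (1,3): 0 [-], cum=0
Step 2: p0@(1,0) p1@(0,0) p2@ESC p3@ESC -> at (1,3): 0 [-], cum=0
Step 3: p0@(0,0) p1@(0,1) p2@ESC p3@ESC -> at (1,3): 0 [-], cum=0
Step 4: p0@(0,1) p1@ESC p2@ESC p3@ESC -> at (1,3): 0 [-], cum=0
Step 5: p0@ESC p1@ESC p2@ESC p3@ESC -> at (1,3): 0 [-], cum=0
Total visits = 0

Answer: 0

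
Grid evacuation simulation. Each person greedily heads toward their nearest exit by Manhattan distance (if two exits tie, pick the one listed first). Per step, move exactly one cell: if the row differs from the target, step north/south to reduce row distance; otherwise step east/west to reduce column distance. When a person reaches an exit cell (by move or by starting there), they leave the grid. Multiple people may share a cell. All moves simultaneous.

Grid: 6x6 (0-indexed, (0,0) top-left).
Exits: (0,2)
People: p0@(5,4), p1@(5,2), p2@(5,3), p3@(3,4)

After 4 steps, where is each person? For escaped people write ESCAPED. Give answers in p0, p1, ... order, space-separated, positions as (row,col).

Step 1: p0:(5,4)->(4,4) | p1:(5,2)->(4,2) | p2:(5,3)->(4,3) | p3:(3,4)->(2,4)
Step 2: p0:(4,4)->(3,4) | p1:(4,2)->(3,2) | p2:(4,3)->(3,3) | p3:(2,4)->(1,4)
Step 3: p0:(3,4)->(2,4) | p1:(3,2)->(2,2) | p2:(3,3)->(2,3) | p3:(1,4)->(0,4)
Step 4: p0:(2,4)->(1,4) | p1:(2,2)->(1,2) | p2:(2,3)->(1,3) | p3:(0,4)->(0,3)

(1,4) (1,2) (1,3) (0,3)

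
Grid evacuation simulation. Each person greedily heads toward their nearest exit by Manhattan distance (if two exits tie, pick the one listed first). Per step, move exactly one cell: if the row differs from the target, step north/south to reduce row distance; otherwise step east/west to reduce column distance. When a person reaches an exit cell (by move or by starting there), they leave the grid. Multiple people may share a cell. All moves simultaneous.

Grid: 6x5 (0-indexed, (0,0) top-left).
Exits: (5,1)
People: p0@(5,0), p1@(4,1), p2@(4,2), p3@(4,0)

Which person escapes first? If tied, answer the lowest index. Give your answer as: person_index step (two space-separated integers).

Step 1: p0:(5,0)->(5,1)->EXIT | p1:(4,1)->(5,1)->EXIT | p2:(4,2)->(5,2) | p3:(4,0)->(5,0)
Step 2: p0:escaped | p1:escaped | p2:(5,2)->(5,1)->EXIT | p3:(5,0)->(5,1)->EXIT
Exit steps: [1, 1, 2, 2]
First to escape: p0 at step 1

Answer: 0 1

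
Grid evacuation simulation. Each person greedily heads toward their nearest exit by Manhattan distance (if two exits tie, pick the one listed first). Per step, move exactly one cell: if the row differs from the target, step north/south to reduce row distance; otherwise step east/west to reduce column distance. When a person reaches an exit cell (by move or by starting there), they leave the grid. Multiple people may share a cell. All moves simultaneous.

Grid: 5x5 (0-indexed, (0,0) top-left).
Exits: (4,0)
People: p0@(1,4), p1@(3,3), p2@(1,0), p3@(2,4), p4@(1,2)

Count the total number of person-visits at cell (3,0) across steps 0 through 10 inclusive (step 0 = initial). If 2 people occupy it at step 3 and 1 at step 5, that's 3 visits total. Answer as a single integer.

Answer: 1

Derivation:
Step 0: p0@(1,4) p1@(3,3) p2@(1,0) p3@(2,4) p4@(1,2) -> at (3,0): 0 [-], cum=0
Step 1: p0@(2,4) p1@(4,3) p2@(2,0) p3@(3,4) p4@(2,2) -> at (3,0): 0 [-], cum=0
Step 2: p0@(3,4) p1@(4,2) p2@(3,0) p3@(4,4) p4@(3,2) -> at (3,0): 1 [p2], cum=1
Step 3: p0@(4,4) p1@(4,1) p2@ESC p3@(4,3) p4@(4,2) -> at (3,0): 0 [-], cum=1
Step 4: p0@(4,3) p1@ESC p2@ESC p3@(4,2) p4@(4,1) -> at (3,0): 0 [-], cum=1
Step 5: p0@(4,2) p1@ESC p2@ESC p3@(4,1) p4@ESC -> at (3,0): 0 [-], cum=1
Step 6: p0@(4,1) p1@ESC p2@ESC p3@ESC p4@ESC -> at (3,0): 0 [-], cum=1
Step 7: p0@ESC p1@ESC p2@ESC p3@ESC p4@ESC -> at (3,0): 0 [-], cum=1
Total visits = 1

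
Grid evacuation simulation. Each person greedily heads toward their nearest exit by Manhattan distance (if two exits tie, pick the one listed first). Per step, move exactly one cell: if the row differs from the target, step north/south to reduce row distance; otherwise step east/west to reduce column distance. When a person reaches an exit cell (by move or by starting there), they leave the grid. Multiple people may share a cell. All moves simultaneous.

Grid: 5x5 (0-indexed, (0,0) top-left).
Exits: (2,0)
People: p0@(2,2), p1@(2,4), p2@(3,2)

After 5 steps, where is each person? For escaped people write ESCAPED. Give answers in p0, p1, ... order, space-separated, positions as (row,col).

Step 1: p0:(2,2)->(2,1) | p1:(2,4)->(2,3) | p2:(3,2)->(2,2)
Step 2: p0:(2,1)->(2,0)->EXIT | p1:(2,3)->(2,2) | p2:(2,2)->(2,1)
Step 3: p0:escaped | p1:(2,2)->(2,1) | p2:(2,1)->(2,0)->EXIT
Step 4: p0:escaped | p1:(2,1)->(2,0)->EXIT | p2:escaped

ESCAPED ESCAPED ESCAPED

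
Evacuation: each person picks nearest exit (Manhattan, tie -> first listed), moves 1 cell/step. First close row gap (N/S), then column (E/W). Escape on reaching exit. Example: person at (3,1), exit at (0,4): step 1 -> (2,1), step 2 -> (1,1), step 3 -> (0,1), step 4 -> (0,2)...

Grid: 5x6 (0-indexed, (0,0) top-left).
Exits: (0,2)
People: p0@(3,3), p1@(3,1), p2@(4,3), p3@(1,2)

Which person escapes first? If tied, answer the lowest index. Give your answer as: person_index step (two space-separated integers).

Step 1: p0:(3,3)->(2,3) | p1:(3,1)->(2,1) | p2:(4,3)->(3,3) | p3:(1,2)->(0,2)->EXIT
Step 2: p0:(2,3)->(1,3) | p1:(2,1)->(1,1) | p2:(3,3)->(2,3) | p3:escaped
Step 3: p0:(1,3)->(0,3) | p1:(1,1)->(0,1) | p2:(2,3)->(1,3) | p3:escaped
Step 4: p0:(0,3)->(0,2)->EXIT | p1:(0,1)->(0,2)->EXIT | p2:(1,3)->(0,3) | p3:escaped
Step 5: p0:escaped | p1:escaped | p2:(0,3)->(0,2)->EXIT | p3:escaped
Exit steps: [4, 4, 5, 1]
First to escape: p3 at step 1

Answer: 3 1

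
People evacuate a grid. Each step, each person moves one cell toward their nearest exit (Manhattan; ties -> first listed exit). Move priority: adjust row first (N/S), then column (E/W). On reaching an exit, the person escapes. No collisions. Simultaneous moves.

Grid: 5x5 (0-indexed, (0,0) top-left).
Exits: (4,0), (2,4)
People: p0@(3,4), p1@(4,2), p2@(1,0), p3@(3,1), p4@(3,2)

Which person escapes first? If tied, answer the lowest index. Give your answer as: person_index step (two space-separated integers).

Answer: 0 1

Derivation:
Step 1: p0:(3,4)->(2,4)->EXIT | p1:(4,2)->(4,1) | p2:(1,0)->(2,0) | p3:(3,1)->(4,1) | p4:(3,2)->(4,2)
Step 2: p0:escaped | p1:(4,1)->(4,0)->EXIT | p2:(2,0)->(3,0) | p3:(4,1)->(4,0)->EXIT | p4:(4,2)->(4,1)
Step 3: p0:escaped | p1:escaped | p2:(3,0)->(4,0)->EXIT | p3:escaped | p4:(4,1)->(4,0)->EXIT
Exit steps: [1, 2, 3, 2, 3]
First to escape: p0 at step 1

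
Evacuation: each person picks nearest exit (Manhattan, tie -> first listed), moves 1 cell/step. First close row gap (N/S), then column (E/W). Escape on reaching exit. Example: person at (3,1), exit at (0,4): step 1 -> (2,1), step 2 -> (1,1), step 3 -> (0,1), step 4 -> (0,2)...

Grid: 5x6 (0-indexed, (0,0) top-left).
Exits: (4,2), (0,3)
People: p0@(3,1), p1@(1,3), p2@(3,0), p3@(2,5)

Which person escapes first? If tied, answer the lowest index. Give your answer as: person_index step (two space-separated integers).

Answer: 1 1

Derivation:
Step 1: p0:(3,1)->(4,1) | p1:(1,3)->(0,3)->EXIT | p2:(3,0)->(4,0) | p3:(2,5)->(1,5)
Step 2: p0:(4,1)->(4,2)->EXIT | p1:escaped | p2:(4,0)->(4,1) | p3:(1,5)->(0,5)
Step 3: p0:escaped | p1:escaped | p2:(4,1)->(4,2)->EXIT | p3:(0,5)->(0,4)
Step 4: p0:escaped | p1:escaped | p2:escaped | p3:(0,4)->(0,3)->EXIT
Exit steps: [2, 1, 3, 4]
First to escape: p1 at step 1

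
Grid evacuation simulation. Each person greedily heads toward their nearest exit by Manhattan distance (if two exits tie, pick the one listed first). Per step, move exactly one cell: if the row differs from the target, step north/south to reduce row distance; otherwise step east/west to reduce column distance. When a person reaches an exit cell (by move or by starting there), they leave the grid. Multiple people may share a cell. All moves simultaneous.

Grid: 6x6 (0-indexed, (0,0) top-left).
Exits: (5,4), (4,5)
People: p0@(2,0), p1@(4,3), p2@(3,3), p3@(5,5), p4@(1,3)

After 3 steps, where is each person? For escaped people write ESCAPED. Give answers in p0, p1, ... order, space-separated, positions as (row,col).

Step 1: p0:(2,0)->(3,0) | p1:(4,3)->(5,3) | p2:(3,3)->(4,3) | p3:(5,5)->(5,4)->EXIT | p4:(1,3)->(2,3)
Step 2: p0:(3,0)->(4,0) | p1:(5,3)->(5,4)->EXIT | p2:(4,3)->(5,3) | p3:escaped | p4:(2,3)->(3,3)
Step 3: p0:(4,0)->(5,0) | p1:escaped | p2:(5,3)->(5,4)->EXIT | p3:escaped | p4:(3,3)->(4,3)

(5,0) ESCAPED ESCAPED ESCAPED (4,3)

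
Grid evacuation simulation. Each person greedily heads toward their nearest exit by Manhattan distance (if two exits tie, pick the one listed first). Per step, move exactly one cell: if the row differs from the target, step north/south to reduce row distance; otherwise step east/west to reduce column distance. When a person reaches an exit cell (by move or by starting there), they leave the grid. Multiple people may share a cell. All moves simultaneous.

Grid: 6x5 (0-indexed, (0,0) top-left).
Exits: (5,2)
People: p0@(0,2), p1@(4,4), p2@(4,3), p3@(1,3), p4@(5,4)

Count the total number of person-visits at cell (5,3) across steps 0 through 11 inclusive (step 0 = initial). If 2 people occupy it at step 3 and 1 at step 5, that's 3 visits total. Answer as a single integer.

Answer: 4

Derivation:
Step 0: p0@(0,2) p1@(4,4) p2@(4,3) p3@(1,3) p4@(5,4) -> at (5,3): 0 [-], cum=0
Step 1: p0@(1,2) p1@(5,4) p2@(5,3) p3@(2,3) p4@(5,3) -> at (5,3): 2 [p2,p4], cum=2
Step 2: p0@(2,2) p1@(5,3) p2@ESC p3@(3,3) p4@ESC -> at (5,3): 1 [p1], cum=3
Step 3: p0@(3,2) p1@ESC p2@ESC p3@(4,3) p4@ESC -> at (5,3): 0 [-], cum=3
Step 4: p0@(4,2) p1@ESC p2@ESC p3@(5,3) p4@ESC -> at (5,3): 1 [p3], cum=4
Step 5: p0@ESC p1@ESC p2@ESC p3@ESC p4@ESC -> at (5,3): 0 [-], cum=4
Total visits = 4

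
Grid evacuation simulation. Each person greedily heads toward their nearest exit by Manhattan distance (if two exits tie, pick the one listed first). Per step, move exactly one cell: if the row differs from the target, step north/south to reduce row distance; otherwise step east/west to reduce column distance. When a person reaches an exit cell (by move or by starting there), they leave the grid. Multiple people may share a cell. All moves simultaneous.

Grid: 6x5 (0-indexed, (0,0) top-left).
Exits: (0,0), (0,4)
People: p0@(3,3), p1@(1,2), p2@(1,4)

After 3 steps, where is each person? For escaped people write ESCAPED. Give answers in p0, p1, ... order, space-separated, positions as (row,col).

Step 1: p0:(3,3)->(2,3) | p1:(1,2)->(0,2) | p2:(1,4)->(0,4)->EXIT
Step 2: p0:(2,3)->(1,3) | p1:(0,2)->(0,1) | p2:escaped
Step 3: p0:(1,3)->(0,3) | p1:(0,1)->(0,0)->EXIT | p2:escaped

(0,3) ESCAPED ESCAPED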